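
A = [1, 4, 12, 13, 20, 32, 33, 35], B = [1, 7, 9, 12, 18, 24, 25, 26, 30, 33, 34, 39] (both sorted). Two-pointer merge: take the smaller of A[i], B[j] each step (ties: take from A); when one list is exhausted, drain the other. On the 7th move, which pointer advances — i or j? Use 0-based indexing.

j

i=0 j=0: A[i]=1<=B[j]=1 take 1, i++
i=1 j=0: A[i]=4>B[j]=1 take 1, j++
i=1 j=1: A[i]=4<=B[j]=7 take 4, i++
i=2 j=1: A[i]=12>B[j]=7 take 7, j++
i=2 j=2: A[i]=12>B[j]=9 take 9, j++
i=2 j=3: A[i]=12<=B[j]=12 take 12, i++
i=3 j=3: A[i]=13>B[j]=12 take 12, j++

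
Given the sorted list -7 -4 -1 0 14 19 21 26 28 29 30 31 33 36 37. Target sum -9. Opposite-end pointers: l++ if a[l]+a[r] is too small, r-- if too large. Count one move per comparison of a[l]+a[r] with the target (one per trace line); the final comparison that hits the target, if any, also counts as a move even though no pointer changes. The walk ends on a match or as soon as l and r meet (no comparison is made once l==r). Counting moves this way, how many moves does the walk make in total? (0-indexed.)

14 moves

[0,14] -7+37=30 >-9 → r--
[0,13] -7+36=29 >-9 → r--
[0,12] -7+33=26 >-9 → r--
[0,11] -7+31=24 >-9 → r--
[0,10] -7+30=23 >-9 → r--
[0,9] -7+29=22 >-9 → r--
[0,8] -7+28=21 >-9 → r--
[0,7] -7+26=19 >-9 → r--
[0,6] -7+21=14 >-9 → r--
[0,5] -7+19=12 >-9 → r--
[0,4] -7+14=7 >-9 → r--
[0,3] -7+0=-7 >-9 → r--
[0,2] -7+-1=-8 >-9 → r--
[0,1] -7+-4=-11 <-9 → l++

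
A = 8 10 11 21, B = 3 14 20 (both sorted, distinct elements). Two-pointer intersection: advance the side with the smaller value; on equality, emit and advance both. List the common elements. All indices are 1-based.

intersection = []

i=1 j=1: 8>3, j++
i=1 j=2: 8<14, i++
i=2 j=2: 10<14, i++
i=3 j=2: 11<14, i++
i=4 j=2: 21>14, j++
i=4 j=3: 21>20, j++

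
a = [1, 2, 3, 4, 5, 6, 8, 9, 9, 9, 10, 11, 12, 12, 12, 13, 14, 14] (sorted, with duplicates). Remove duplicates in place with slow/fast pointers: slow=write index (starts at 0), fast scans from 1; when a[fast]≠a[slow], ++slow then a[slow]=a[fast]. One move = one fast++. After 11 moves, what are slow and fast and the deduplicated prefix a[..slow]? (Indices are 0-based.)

slow=0 fast=1: a[fast]=2≠a[slow]=1 write a[1]=2, slow++,fast++
slow=1 fast=2: a[fast]=3≠a[slow]=2 write a[2]=3, slow++,fast++
slow=2 fast=3: a[fast]=4≠a[slow]=3 write a[3]=4, slow++,fast++
slow=3 fast=4: a[fast]=5≠a[slow]=4 write a[4]=5, slow++,fast++
slow=4 fast=5: a[fast]=6≠a[slow]=5 write a[5]=6, slow++,fast++
slow=5 fast=6: a[fast]=8≠a[slow]=6 write a[6]=8, slow++,fast++
slow=6 fast=7: a[fast]=9≠a[slow]=8 write a[7]=9, slow++,fast++
slow=7 fast=8: a[fast]=9=a[slow] dup, fast++
slow=7 fast=9: a[fast]=9=a[slow] dup, fast++
slow=7 fast=10: a[fast]=10≠a[slow]=9 write a[8]=10, slow++,fast++
slow=8 fast=11: a[fast]=11≠a[slow]=10 write a[9]=11, slow++,fast++

slow=9, fast=12, prefix=[1, 2, 3, 4, 5, 6, 8, 9, 10, 11]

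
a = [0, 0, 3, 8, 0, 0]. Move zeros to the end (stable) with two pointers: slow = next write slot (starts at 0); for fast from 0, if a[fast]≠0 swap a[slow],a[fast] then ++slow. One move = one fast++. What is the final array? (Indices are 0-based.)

[3, 8, 0, 0, 0, 0]

(s=0,f=0) a[fast]=0 → fast++
(s=0,f=1) a[fast]=0 → fast++
(s=0,f=2) a[fast]=3≠0 swap→a[0]=3 → slow++,fast++
(s=1,f=3) a[fast]=8≠0 swap→a[1]=8 → slow++,fast++
(s=2,f=4) a[fast]=0 → fast++
(s=2,f=5) a[fast]=0 → fast++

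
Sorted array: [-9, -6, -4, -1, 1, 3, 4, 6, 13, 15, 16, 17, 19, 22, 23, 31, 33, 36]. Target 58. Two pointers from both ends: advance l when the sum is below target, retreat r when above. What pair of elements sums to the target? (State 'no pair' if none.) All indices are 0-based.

l=0 r=17: -9+36=27 <58, l++
l=1 r=17: -6+36=30 <58, l++
l=2 r=17: -4+36=32 <58, l++
l=3 r=17: -1+36=35 <58, l++
l=4 r=17: 1+36=37 <58, l++
l=5 r=17: 3+36=39 <58, l++
l=6 r=17: 4+36=40 <58, l++
l=7 r=17: 6+36=42 <58, l++
l=8 r=17: 13+36=49 <58, l++
l=9 r=17: 15+36=51 <58, l++
l=10 r=17: 16+36=52 <58, l++
l=11 r=17: 17+36=53 <58, l++
l=12 r=17: 19+36=55 <58, l++
l=13 r=17: 22+36=58, found

(22, 36)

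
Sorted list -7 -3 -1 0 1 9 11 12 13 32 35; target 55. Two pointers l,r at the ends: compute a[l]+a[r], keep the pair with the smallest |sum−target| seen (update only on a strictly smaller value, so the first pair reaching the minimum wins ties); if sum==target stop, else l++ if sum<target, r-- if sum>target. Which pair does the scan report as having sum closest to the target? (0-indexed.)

pair (13, 35) with sum 48 (|Δ|=7)

[0,10] -7+35=28 d=27 * → l++
[1,10] -3+35=32 d=23 * → l++
[2,10] -1+35=34 d=21 * → l++
[3,10] 0+35=35 d=20 * → l++
[4,10] 1+35=36 d=19 * → l++
[5,10] 9+35=44 d=11 * → l++
[6,10] 11+35=46 d=9 * → l++
[7,10] 12+35=47 d=8 * → l++
[8,10] 13+35=48 d=7 * → l++
[9,10] 32+35=67 d=12 → r--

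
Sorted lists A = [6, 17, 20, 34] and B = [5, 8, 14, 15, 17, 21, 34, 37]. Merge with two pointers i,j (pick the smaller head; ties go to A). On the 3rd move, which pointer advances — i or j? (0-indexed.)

i=0 j=0: A[i]=6>B[j]=5 take 5, j++
i=0 j=1: A[i]=6<=B[j]=8 take 6, i++
i=1 j=1: A[i]=17>B[j]=8 take 8, j++

j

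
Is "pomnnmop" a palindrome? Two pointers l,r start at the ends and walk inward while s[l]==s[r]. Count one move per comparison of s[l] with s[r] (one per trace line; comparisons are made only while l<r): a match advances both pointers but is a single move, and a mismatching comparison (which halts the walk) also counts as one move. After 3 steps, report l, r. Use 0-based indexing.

[0,7] 'p'=='p' → l++,r--
[1,6] 'o'=='o' → l++,r--
[2,5] 'm'=='m' → l++,r--

l=3, r=4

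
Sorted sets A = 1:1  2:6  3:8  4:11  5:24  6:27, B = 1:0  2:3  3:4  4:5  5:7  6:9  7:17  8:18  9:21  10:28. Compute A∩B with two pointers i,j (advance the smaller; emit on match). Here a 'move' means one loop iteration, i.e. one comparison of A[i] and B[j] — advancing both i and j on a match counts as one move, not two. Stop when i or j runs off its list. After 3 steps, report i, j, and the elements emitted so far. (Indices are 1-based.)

i=2, j=3, emitted=[]

[i=1,j=1] 1>0 → j++
[i=1,j=2] 1<3 → i++
[i=2,j=2] 6>3 → j++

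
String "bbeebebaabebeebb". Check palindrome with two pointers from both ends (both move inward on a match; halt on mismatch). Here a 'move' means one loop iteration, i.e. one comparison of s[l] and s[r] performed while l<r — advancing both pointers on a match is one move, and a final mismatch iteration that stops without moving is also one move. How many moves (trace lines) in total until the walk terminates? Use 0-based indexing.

l=0 r=15: 'b'=='b', l++,r--
l=1 r=14: 'b'=='b', l++,r--
l=2 r=13: 'e'=='e', l++,r--
l=3 r=12: 'e'=='e', l++,r--
l=4 r=11: 'b'=='b', l++,r--
l=5 r=10: 'e'=='e', l++,r--
l=6 r=9: 'b'=='b', l++,r--
l=7 r=8: 'a'=='a', l++,r--

8 moves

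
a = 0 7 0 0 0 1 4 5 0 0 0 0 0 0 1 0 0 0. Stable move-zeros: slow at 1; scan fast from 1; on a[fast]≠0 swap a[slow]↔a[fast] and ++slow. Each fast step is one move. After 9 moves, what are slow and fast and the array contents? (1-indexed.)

(s=1,f=1) a[fast]=0 → fast++
(s=1,f=2) a[fast]=7≠0 swap→a[1]=7 → slow++,fast++
(s=2,f=3) a[fast]=0 → fast++
(s=2,f=4) a[fast]=0 → fast++
(s=2,f=5) a[fast]=0 → fast++
(s=2,f=6) a[fast]=1≠0 swap→a[2]=1 → slow++,fast++
(s=3,f=7) a[fast]=4≠0 swap→a[3]=4 → slow++,fast++
(s=4,f=8) a[fast]=5≠0 swap→a[4]=5 → slow++,fast++
(s=5,f=9) a[fast]=0 → fast++

slow=5, fast=10, a=[7, 1, 4, 5, 0, 0, 0, 0, 0, 0, 0, 0, 0, 0, 1, 0, 0, 0]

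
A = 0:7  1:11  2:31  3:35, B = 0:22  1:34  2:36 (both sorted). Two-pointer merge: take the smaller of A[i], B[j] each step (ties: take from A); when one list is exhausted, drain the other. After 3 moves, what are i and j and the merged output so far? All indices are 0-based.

i=2, j=1, merged so far=[7, 11, 22]

i=0 j=0: A[i]=7<=B[j]=22 take 7, i++
i=1 j=0: A[i]=11<=B[j]=22 take 11, i++
i=2 j=0: A[i]=31>B[j]=22 take 22, j++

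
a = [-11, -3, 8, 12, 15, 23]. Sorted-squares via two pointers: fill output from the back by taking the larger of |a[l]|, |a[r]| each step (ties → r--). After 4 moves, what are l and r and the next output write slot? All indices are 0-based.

l=0 r=5: |-11|<=|23| out[5]=529, r--
l=0 r=4: |-11|<=|15| out[4]=225, r--
l=0 r=3: |-11|<=|12| out[3]=144, r--
l=0 r=2: |-11|>|8| out[2]=121, l++

l=1, r=2, next write slot=1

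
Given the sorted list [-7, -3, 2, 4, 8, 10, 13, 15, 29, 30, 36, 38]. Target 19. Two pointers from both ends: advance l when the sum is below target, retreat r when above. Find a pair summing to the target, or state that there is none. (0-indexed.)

(4, 15)

l=0 r=11: -7+38=31 >19, r--
l=0 r=10: -7+36=29 >19, r--
l=0 r=9: -7+30=23 >19, r--
l=0 r=8: -7+29=22 >19, r--
l=0 r=7: -7+15=8 <19, l++
l=1 r=7: -3+15=12 <19, l++
l=2 r=7: 2+15=17 <19, l++
l=3 r=7: 4+15=19, found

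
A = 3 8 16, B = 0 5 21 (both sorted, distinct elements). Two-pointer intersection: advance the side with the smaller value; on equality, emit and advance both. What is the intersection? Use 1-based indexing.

intersection = []

[i=1,j=1] 3>0 → j++
[i=1,j=2] 3<5 → i++
[i=2,j=2] 8>5 → j++
[i=2,j=3] 8<21 → i++
[i=3,j=3] 16<21 → i++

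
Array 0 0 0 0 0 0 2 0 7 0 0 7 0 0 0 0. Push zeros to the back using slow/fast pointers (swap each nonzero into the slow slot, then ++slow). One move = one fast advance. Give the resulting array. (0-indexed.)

(s=0,f=0) a[fast]=0 → fast++
(s=0,f=1) a[fast]=0 → fast++
(s=0,f=2) a[fast]=0 → fast++
(s=0,f=3) a[fast]=0 → fast++
(s=0,f=4) a[fast]=0 → fast++
(s=0,f=5) a[fast]=0 → fast++
(s=0,f=6) a[fast]=2≠0 swap→a[0]=2 → slow++,fast++
(s=1,f=7) a[fast]=0 → fast++
(s=1,f=8) a[fast]=7≠0 swap→a[1]=7 → slow++,fast++
(s=2,f=9) a[fast]=0 → fast++
(s=2,f=10) a[fast]=0 → fast++
(s=2,f=11) a[fast]=7≠0 swap→a[2]=7 → slow++,fast++
(s=3,f=12) a[fast]=0 → fast++
(s=3,f=13) a[fast]=0 → fast++
(s=3,f=14) a[fast]=0 → fast++
(s=3,f=15) a[fast]=0 → fast++

[2, 7, 7, 0, 0, 0, 0, 0, 0, 0, 0, 0, 0, 0, 0, 0]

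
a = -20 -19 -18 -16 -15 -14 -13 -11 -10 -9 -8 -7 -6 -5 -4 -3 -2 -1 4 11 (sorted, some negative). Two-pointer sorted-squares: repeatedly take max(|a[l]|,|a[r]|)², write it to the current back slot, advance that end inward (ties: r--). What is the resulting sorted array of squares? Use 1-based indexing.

[1, 4, 9, 16, 16, 25, 36, 49, 64, 81, 100, 121, 121, 169, 196, 225, 256, 324, 361, 400]

l=1 r=20: |-20|>|11| out[20]=400, l++
l=2 r=20: |-19|>|11| out[19]=361, l++
l=3 r=20: |-18|>|11| out[18]=324, l++
l=4 r=20: |-16|>|11| out[17]=256, l++
l=5 r=20: |-15|>|11| out[16]=225, l++
l=6 r=20: |-14|>|11| out[15]=196, l++
l=7 r=20: |-13|>|11| out[14]=169, l++
l=8 r=20: |-11|<=|11| out[13]=121, r--
l=8 r=19: |-11|>|4| out[12]=121, l++
l=9 r=19: |-10|>|4| out[11]=100, l++
l=10 r=19: |-9|>|4| out[10]=81, l++
l=11 r=19: |-8|>|4| out[9]=64, l++
l=12 r=19: |-7|>|4| out[8]=49, l++
l=13 r=19: |-6|>|4| out[7]=36, l++
l=14 r=19: |-5|>|4| out[6]=25, l++
l=15 r=19: |-4|<=|4| out[5]=16, r--
l=15 r=18: |-4|>|-1| out[4]=16, l++
l=16 r=18: |-3|>|-1| out[3]=9, l++
l=17 r=18: |-2|>|-1| out[2]=4, l++
l=18 r=18: |-1|<=|-1| out[1]=1, r--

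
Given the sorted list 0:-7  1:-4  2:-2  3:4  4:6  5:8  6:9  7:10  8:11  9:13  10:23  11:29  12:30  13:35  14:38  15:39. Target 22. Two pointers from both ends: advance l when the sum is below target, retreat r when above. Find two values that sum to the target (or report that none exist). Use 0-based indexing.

(-7, 29)

l=0 r=15: -7+39=32 >22, r--
l=0 r=14: -7+38=31 >22, r--
l=0 r=13: -7+35=28 >22, r--
l=0 r=12: -7+30=23 >22, r--
l=0 r=11: -7+29=22, found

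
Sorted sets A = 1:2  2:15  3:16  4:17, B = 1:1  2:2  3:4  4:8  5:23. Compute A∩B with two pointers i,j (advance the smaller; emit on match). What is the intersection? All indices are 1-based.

intersection = [2]

i=1 j=1: 2>1, j++
i=1 j=2: 2==2 emit, i++,j++
i=2 j=3: 15>4, j++
i=2 j=4: 15>8, j++
i=2 j=5: 15<23, i++
i=3 j=5: 16<23, i++
i=4 j=5: 17<23, i++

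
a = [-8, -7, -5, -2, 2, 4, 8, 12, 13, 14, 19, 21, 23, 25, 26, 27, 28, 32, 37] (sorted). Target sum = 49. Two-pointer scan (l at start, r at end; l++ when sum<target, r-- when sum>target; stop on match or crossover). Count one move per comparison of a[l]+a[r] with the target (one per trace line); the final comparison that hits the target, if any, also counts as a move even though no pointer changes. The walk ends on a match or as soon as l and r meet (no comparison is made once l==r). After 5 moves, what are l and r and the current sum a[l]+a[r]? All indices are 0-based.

l=0 r=18: -8+37=29 <49, l++
l=1 r=18: -7+37=30 <49, l++
l=2 r=18: -5+37=32 <49, l++
l=3 r=18: -2+37=35 <49, l++
l=4 r=18: 2+37=39 <49, l++

l=5, r=18, sum=41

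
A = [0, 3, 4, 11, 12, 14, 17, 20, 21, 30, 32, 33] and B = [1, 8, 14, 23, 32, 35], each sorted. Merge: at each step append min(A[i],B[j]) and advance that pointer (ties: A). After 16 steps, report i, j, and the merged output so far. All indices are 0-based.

i=0 j=0: A[i]=0<=B[j]=1 take 0, i++
i=1 j=0: A[i]=3>B[j]=1 take 1, j++
i=1 j=1: A[i]=3<=B[j]=8 take 3, i++
i=2 j=1: A[i]=4<=B[j]=8 take 4, i++
i=3 j=1: A[i]=11>B[j]=8 take 8, j++
i=3 j=2: A[i]=11<=B[j]=14 take 11, i++
i=4 j=2: A[i]=12<=B[j]=14 take 12, i++
i=5 j=2: A[i]=14<=B[j]=14 take 14, i++
i=6 j=2: A[i]=17>B[j]=14 take 14, j++
i=6 j=3: A[i]=17<=B[j]=23 take 17, i++
i=7 j=3: A[i]=20<=B[j]=23 take 20, i++
i=8 j=3: A[i]=21<=B[j]=23 take 21, i++
i=9 j=3: A[i]=30>B[j]=23 take 23, j++
i=9 j=4: A[i]=30<=B[j]=32 take 30, i++
i=10 j=4: A[i]=32<=B[j]=32 take 32, i++
i=11 j=4: A[i]=33>B[j]=32 take 32, j++

i=11, j=5, merged so far=[0, 1, 3, 4, 8, 11, 12, 14, 14, 17, 20, 21, 23, 30, 32, 32]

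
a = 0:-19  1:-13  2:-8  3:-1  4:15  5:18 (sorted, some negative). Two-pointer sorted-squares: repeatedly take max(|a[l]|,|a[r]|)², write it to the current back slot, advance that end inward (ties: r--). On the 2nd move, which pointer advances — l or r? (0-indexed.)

[0,5] |-19|>|18| out[5]=361 → l++
[1,5] |-13|<=|18| out[4]=324 → r--

r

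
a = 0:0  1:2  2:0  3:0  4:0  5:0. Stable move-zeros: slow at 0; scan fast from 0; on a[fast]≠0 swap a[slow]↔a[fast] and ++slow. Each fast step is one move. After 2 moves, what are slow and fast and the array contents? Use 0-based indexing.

(s=0,f=0) a[fast]=0 → fast++
(s=0,f=1) a[fast]=2≠0 swap→a[0]=2 → slow++,fast++

slow=1, fast=2, a=[2, 0, 0, 0, 0, 0]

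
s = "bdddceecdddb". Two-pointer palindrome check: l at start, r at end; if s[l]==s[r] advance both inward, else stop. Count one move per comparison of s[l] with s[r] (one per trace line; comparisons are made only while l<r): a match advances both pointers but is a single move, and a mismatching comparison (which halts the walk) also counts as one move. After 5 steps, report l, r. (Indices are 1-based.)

l=6, r=7

[1,12] 'b'=='b' → l++,r--
[2,11] 'd'=='d' → l++,r--
[3,10] 'd'=='d' → l++,r--
[4,9] 'd'=='d' → l++,r--
[5,8] 'c'=='c' → l++,r--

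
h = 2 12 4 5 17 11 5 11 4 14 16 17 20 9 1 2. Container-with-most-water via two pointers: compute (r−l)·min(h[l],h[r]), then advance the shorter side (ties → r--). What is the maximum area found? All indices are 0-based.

l=0 r=15: min(2,2)*15=30 best=30 *, r--
l=0 r=14: min(2,1)*14=14 best=30, r--
l=0 r=13: min(2,9)*13=26 best=30, l++
l=1 r=13: min(12,9)*12=108 best=108 *, r--
l=1 r=12: min(12,20)*11=132 best=132 *, l++
l=2 r=12: min(4,20)*10=40 best=132, l++
l=3 r=12: min(5,20)*9=45 best=132, l++
l=4 r=12: min(17,20)*8=136 best=136 *, l++
l=5 r=12: min(11,20)*7=77 best=136, l++
l=6 r=12: min(5,20)*6=30 best=136, l++
l=7 r=12: min(11,20)*5=55 best=136, l++
l=8 r=12: min(4,20)*4=16 best=136, l++
l=9 r=12: min(14,20)*3=42 best=136, l++
l=10 r=12: min(16,20)*2=32 best=136, l++
l=11 r=12: min(17,20)*1=17 best=136, l++

max area = 136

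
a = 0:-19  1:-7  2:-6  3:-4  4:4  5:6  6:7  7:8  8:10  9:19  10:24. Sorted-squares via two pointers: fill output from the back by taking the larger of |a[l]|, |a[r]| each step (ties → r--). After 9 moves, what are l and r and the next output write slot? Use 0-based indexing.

[0,10] |-19|<=|24| out[10]=576 → r--
[0,9] |-19|<=|19| out[9]=361 → r--
[0,8] |-19|>|10| out[8]=361 → l++
[1,8] |-7|<=|10| out[7]=100 → r--
[1,7] |-7|<=|8| out[6]=64 → r--
[1,6] |-7|<=|7| out[5]=49 → r--
[1,5] |-7|>|6| out[4]=49 → l++
[2,5] |-6|<=|6| out[3]=36 → r--
[2,4] |-6|>|4| out[2]=36 → l++

l=3, r=4, next write slot=1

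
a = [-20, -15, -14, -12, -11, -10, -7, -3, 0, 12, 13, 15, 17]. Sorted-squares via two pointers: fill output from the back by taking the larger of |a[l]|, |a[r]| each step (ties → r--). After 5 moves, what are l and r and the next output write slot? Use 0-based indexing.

l=3, r=10, next write slot=7

[0,12] |-20|>|17| out[12]=400 → l++
[1,12] |-15|<=|17| out[11]=289 → r--
[1,11] |-15|<=|15| out[10]=225 → r--
[1,10] |-15|>|13| out[9]=225 → l++
[2,10] |-14|>|13| out[8]=196 → l++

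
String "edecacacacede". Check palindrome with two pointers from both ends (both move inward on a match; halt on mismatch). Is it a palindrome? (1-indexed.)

palindrome

l=1 r=13: 'e'=='e', l++,r--
l=2 r=12: 'd'=='d', l++,r--
l=3 r=11: 'e'=='e', l++,r--
l=4 r=10: 'c'=='c', l++,r--
l=5 r=9: 'a'=='a', l++,r--
l=6 r=8: 'c'=='c', l++,r--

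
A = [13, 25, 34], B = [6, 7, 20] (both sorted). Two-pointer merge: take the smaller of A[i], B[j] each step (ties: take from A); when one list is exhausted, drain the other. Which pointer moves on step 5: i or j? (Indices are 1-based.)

i=1 j=1: A[i]=13>B[j]=6 take 6, j++
i=1 j=2: A[i]=13>B[j]=7 take 7, j++
i=1 j=3: A[i]=13<=B[j]=20 take 13, i++
i=2 j=3: A[i]=25>B[j]=20 take 20, j++
i=2 j=4: B done, take A[i]=25, i++

i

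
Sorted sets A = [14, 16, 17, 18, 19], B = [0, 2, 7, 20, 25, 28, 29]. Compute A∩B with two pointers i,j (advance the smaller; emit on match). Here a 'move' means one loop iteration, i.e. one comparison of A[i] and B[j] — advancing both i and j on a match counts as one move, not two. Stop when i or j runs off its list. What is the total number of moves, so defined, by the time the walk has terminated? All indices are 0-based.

[i=0,j=0] 14>0 → j++
[i=0,j=1] 14>2 → j++
[i=0,j=2] 14>7 → j++
[i=0,j=3] 14<20 → i++
[i=1,j=3] 16<20 → i++
[i=2,j=3] 17<20 → i++
[i=3,j=3] 18<20 → i++
[i=4,j=3] 19<20 → i++

8 moves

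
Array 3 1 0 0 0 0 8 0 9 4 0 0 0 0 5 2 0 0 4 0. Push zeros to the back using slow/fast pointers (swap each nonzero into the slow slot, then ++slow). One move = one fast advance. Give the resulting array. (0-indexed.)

(s=0,f=0) a[fast]=3≠0 swap→a[0]=3 → slow++,fast++
(s=1,f=1) a[fast]=1≠0 swap→a[1]=1 → slow++,fast++
(s=2,f=2) a[fast]=0 → fast++
(s=2,f=3) a[fast]=0 → fast++
(s=2,f=4) a[fast]=0 → fast++
(s=2,f=5) a[fast]=0 → fast++
(s=2,f=6) a[fast]=8≠0 swap→a[2]=8 → slow++,fast++
(s=3,f=7) a[fast]=0 → fast++
(s=3,f=8) a[fast]=9≠0 swap→a[3]=9 → slow++,fast++
(s=4,f=9) a[fast]=4≠0 swap→a[4]=4 → slow++,fast++
(s=5,f=10) a[fast]=0 → fast++
(s=5,f=11) a[fast]=0 → fast++
(s=5,f=12) a[fast]=0 → fast++
(s=5,f=13) a[fast]=0 → fast++
(s=5,f=14) a[fast]=5≠0 swap→a[5]=5 → slow++,fast++
(s=6,f=15) a[fast]=2≠0 swap→a[6]=2 → slow++,fast++
(s=7,f=16) a[fast]=0 → fast++
(s=7,f=17) a[fast]=0 → fast++
(s=7,f=18) a[fast]=4≠0 swap→a[7]=4 → slow++,fast++
(s=8,f=19) a[fast]=0 → fast++

[3, 1, 8, 9, 4, 5, 2, 4, 0, 0, 0, 0, 0, 0, 0, 0, 0, 0, 0, 0]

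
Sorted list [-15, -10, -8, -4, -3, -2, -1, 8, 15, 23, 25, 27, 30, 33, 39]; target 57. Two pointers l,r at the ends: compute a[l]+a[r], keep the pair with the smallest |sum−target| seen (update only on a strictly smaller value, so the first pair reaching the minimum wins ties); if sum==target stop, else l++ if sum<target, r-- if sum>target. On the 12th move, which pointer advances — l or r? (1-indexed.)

[1,15] -15+39=24 d=33 * → l++
[2,15] -10+39=29 d=28 * → l++
[3,15] -8+39=31 d=26 * → l++
[4,15] -4+39=35 d=22 * → l++
[5,15] -3+39=36 d=21 * → l++
[6,15] -2+39=37 d=20 * → l++
[7,15] -1+39=38 d=19 * → l++
[8,15] 8+39=47 d=10 * → l++
[9,15] 15+39=54 d=3 * → l++
[10,15] 23+39=62 d=5 → r--
[10,14] 23+33=56 d=1 * → l++
[11,14] 25+33=58 d=1 → r--

r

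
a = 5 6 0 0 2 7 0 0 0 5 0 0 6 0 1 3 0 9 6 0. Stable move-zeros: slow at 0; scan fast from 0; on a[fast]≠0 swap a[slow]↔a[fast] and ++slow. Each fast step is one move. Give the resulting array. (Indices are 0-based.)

[5, 6, 2, 7, 5, 6, 1, 3, 9, 6, 0, 0, 0, 0, 0, 0, 0, 0, 0, 0]

(s=0,f=0) a[fast]=5≠0 swap→a[0]=5 → slow++,fast++
(s=1,f=1) a[fast]=6≠0 swap→a[1]=6 → slow++,fast++
(s=2,f=2) a[fast]=0 → fast++
(s=2,f=3) a[fast]=0 → fast++
(s=2,f=4) a[fast]=2≠0 swap→a[2]=2 → slow++,fast++
(s=3,f=5) a[fast]=7≠0 swap→a[3]=7 → slow++,fast++
(s=4,f=6) a[fast]=0 → fast++
(s=4,f=7) a[fast]=0 → fast++
(s=4,f=8) a[fast]=0 → fast++
(s=4,f=9) a[fast]=5≠0 swap→a[4]=5 → slow++,fast++
(s=5,f=10) a[fast]=0 → fast++
(s=5,f=11) a[fast]=0 → fast++
(s=5,f=12) a[fast]=6≠0 swap→a[5]=6 → slow++,fast++
(s=6,f=13) a[fast]=0 → fast++
(s=6,f=14) a[fast]=1≠0 swap→a[6]=1 → slow++,fast++
(s=7,f=15) a[fast]=3≠0 swap→a[7]=3 → slow++,fast++
(s=8,f=16) a[fast]=0 → fast++
(s=8,f=17) a[fast]=9≠0 swap→a[8]=9 → slow++,fast++
(s=9,f=18) a[fast]=6≠0 swap→a[9]=6 → slow++,fast++
(s=10,f=19) a[fast]=0 → fast++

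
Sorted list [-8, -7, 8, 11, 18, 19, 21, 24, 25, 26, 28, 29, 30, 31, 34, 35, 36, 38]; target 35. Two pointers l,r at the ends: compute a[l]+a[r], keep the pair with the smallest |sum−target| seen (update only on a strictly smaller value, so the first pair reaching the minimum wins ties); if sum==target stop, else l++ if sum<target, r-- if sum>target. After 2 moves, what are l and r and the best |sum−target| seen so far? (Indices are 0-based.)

l=2, r=17, best |Δ|=4

l=0 r=17: -8+38=30 d=5 *, l++
l=1 r=17: -7+38=31 d=4 *, l++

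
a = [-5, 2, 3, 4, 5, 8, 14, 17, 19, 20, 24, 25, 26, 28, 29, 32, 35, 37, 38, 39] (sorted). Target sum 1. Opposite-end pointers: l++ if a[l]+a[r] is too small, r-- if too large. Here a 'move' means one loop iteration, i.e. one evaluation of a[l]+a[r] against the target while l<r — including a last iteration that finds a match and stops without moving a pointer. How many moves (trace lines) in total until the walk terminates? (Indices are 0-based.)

19 moves

l=0 r=19: -5+39=34 >1, r--
l=0 r=18: -5+38=33 >1, r--
l=0 r=17: -5+37=32 >1, r--
l=0 r=16: -5+35=30 >1, r--
l=0 r=15: -5+32=27 >1, r--
l=0 r=14: -5+29=24 >1, r--
l=0 r=13: -5+28=23 >1, r--
l=0 r=12: -5+26=21 >1, r--
l=0 r=11: -5+25=20 >1, r--
l=0 r=10: -5+24=19 >1, r--
l=0 r=9: -5+20=15 >1, r--
l=0 r=8: -5+19=14 >1, r--
l=0 r=7: -5+17=12 >1, r--
l=0 r=6: -5+14=9 >1, r--
l=0 r=5: -5+8=3 >1, r--
l=0 r=4: -5+5=0 <1, l++
l=1 r=4: 2+5=7 >1, r--
l=1 r=3: 2+4=6 >1, r--
l=1 r=2: 2+3=5 >1, r--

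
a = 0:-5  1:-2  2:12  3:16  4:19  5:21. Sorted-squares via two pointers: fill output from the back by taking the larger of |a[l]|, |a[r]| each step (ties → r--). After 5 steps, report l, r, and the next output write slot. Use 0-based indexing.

[0,5] |-5|<=|21| out[5]=441 → r--
[0,4] |-5|<=|19| out[4]=361 → r--
[0,3] |-5|<=|16| out[3]=256 → r--
[0,2] |-5|<=|12| out[2]=144 → r--
[0,1] |-5|>|-2| out[1]=25 → l++

l=1, r=1, next write slot=0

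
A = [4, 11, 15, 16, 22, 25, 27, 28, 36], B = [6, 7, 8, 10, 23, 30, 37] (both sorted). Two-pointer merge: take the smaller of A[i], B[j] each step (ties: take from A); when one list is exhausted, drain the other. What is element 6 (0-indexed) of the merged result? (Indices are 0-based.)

merged[6] = 15

[i=0,j=0] A[i]=4<=B[j]=6 take 4 → i++
[i=1,j=0] A[i]=11>B[j]=6 take 6 → j++
[i=1,j=1] A[i]=11>B[j]=7 take 7 → j++
[i=1,j=2] A[i]=11>B[j]=8 take 8 → j++
[i=1,j=3] A[i]=11>B[j]=10 take 10 → j++
[i=1,j=4] A[i]=11<=B[j]=23 take 11 → i++
[i=2,j=4] A[i]=15<=B[j]=23 take 15 → i++
[i=3,j=4] A[i]=16<=B[j]=23 take 16 → i++
[i=4,j=4] A[i]=22<=B[j]=23 take 22 → i++
[i=5,j=4] A[i]=25>B[j]=23 take 23 → j++
[i=5,j=5] A[i]=25<=B[j]=30 take 25 → i++
[i=6,j=5] A[i]=27<=B[j]=30 take 27 → i++
[i=7,j=5] A[i]=28<=B[j]=30 take 28 → i++
[i=8,j=5] A[i]=36>B[j]=30 take 30 → j++
[i=8,j=6] A[i]=36<=B[j]=37 take 36 → i++
[i=9,j=6] A done, take B[j]=37 → j++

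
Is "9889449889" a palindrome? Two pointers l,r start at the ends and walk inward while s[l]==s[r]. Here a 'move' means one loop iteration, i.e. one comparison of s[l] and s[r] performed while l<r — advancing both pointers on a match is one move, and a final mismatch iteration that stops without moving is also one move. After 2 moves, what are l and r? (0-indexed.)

l=2, r=7

[0,9] '9'=='9' → l++,r--
[1,8] '8'=='8' → l++,r--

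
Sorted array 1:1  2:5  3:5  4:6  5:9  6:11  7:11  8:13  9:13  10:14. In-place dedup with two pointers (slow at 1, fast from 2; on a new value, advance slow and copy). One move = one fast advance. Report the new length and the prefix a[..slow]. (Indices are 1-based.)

(s=1,f=2) a[fast]=5≠a[slow]=1 write a[2]=5 → slow++,fast++
(s=2,f=3) a[fast]=5=a[slow] dup → fast++
(s=2,f=4) a[fast]=6≠a[slow]=5 write a[3]=6 → slow++,fast++
(s=3,f=5) a[fast]=9≠a[slow]=6 write a[4]=9 → slow++,fast++
(s=4,f=6) a[fast]=11≠a[slow]=9 write a[5]=11 → slow++,fast++
(s=5,f=7) a[fast]=11=a[slow] dup → fast++
(s=5,f=8) a[fast]=13≠a[slow]=11 write a[6]=13 → slow++,fast++
(s=6,f=9) a[fast]=13=a[slow] dup → fast++
(s=6,f=10) a[fast]=14≠a[slow]=13 write a[7]=14 → slow++,fast++

length 7; prefix = [1, 5, 6, 9, 11, 13, 14]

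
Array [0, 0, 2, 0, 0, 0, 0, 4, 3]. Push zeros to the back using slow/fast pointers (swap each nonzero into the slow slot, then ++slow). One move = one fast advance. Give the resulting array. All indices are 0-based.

slow=0 fast=0: a[fast]=0, fast++
slow=0 fast=1: a[fast]=0, fast++
slow=0 fast=2: a[fast]=2≠0 swap→a[0]=2, slow++,fast++
slow=1 fast=3: a[fast]=0, fast++
slow=1 fast=4: a[fast]=0, fast++
slow=1 fast=5: a[fast]=0, fast++
slow=1 fast=6: a[fast]=0, fast++
slow=1 fast=7: a[fast]=4≠0 swap→a[1]=4, slow++,fast++
slow=2 fast=8: a[fast]=3≠0 swap→a[2]=3, slow++,fast++

[2, 4, 3, 0, 0, 0, 0, 0, 0]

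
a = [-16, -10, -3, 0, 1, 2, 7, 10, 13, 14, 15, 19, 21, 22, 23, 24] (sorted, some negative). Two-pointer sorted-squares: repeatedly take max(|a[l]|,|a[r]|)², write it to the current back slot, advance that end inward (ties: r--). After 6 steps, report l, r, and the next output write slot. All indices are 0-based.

l=1, r=10, next write slot=9

[0,15] |-16|<=|24| out[15]=576 → r--
[0,14] |-16|<=|23| out[14]=529 → r--
[0,13] |-16|<=|22| out[13]=484 → r--
[0,12] |-16|<=|21| out[12]=441 → r--
[0,11] |-16|<=|19| out[11]=361 → r--
[0,10] |-16|>|15| out[10]=256 → l++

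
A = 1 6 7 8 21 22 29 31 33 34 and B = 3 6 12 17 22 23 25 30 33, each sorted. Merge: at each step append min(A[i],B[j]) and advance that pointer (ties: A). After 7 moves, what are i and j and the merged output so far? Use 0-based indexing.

[i=0,j=0] A[i]=1<=B[j]=3 take 1 → i++
[i=1,j=0] A[i]=6>B[j]=3 take 3 → j++
[i=1,j=1] A[i]=6<=B[j]=6 take 6 → i++
[i=2,j=1] A[i]=7>B[j]=6 take 6 → j++
[i=2,j=2] A[i]=7<=B[j]=12 take 7 → i++
[i=3,j=2] A[i]=8<=B[j]=12 take 8 → i++
[i=4,j=2] A[i]=21>B[j]=12 take 12 → j++

i=4, j=3, merged so far=[1, 3, 6, 6, 7, 8, 12]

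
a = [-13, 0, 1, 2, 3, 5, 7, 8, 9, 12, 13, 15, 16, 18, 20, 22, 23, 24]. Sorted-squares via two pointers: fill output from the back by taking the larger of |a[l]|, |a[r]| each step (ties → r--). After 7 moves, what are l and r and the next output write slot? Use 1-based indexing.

l=1 r=18: |-13|<=|24| out[18]=576, r--
l=1 r=17: |-13|<=|23| out[17]=529, r--
l=1 r=16: |-13|<=|22| out[16]=484, r--
l=1 r=15: |-13|<=|20| out[15]=400, r--
l=1 r=14: |-13|<=|18| out[14]=324, r--
l=1 r=13: |-13|<=|16| out[13]=256, r--
l=1 r=12: |-13|<=|15| out[12]=225, r--

l=1, r=11, next write slot=11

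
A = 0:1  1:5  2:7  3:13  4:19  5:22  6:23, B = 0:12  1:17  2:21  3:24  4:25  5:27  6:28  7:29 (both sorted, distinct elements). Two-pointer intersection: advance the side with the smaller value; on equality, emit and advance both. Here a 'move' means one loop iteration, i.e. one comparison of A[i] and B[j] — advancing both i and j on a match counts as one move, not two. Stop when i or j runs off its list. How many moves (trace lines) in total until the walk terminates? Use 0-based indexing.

10 moves

i=0 j=0: 1<12, i++
i=1 j=0: 5<12, i++
i=2 j=0: 7<12, i++
i=3 j=0: 13>12, j++
i=3 j=1: 13<17, i++
i=4 j=1: 19>17, j++
i=4 j=2: 19<21, i++
i=5 j=2: 22>21, j++
i=5 j=3: 22<24, i++
i=6 j=3: 23<24, i++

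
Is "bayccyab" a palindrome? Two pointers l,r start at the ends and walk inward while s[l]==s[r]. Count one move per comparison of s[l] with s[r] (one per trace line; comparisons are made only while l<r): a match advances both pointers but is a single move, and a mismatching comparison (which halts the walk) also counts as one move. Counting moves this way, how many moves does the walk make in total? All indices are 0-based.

4 moves

[0,7] 'b'=='b' → l++,r--
[1,6] 'a'=='a' → l++,r--
[2,5] 'y'=='y' → l++,r--
[3,4] 'c'=='c' → l++,r--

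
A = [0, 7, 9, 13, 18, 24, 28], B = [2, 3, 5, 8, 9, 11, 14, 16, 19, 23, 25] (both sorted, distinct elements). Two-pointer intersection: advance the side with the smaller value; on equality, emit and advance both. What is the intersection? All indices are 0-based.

i=0 j=0: 0<2, i++
i=1 j=0: 7>2, j++
i=1 j=1: 7>3, j++
i=1 j=2: 7>5, j++
i=1 j=3: 7<8, i++
i=2 j=3: 9>8, j++
i=2 j=4: 9==9 emit, i++,j++
i=3 j=5: 13>11, j++
i=3 j=6: 13<14, i++
i=4 j=6: 18>14, j++
i=4 j=7: 18>16, j++
i=4 j=8: 18<19, i++
i=5 j=8: 24>19, j++
i=5 j=9: 24>23, j++
i=5 j=10: 24<25, i++
i=6 j=10: 28>25, j++

intersection = [9]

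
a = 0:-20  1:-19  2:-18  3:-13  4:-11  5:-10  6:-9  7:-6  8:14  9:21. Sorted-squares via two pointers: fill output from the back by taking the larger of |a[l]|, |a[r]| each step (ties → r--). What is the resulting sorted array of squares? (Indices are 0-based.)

[36, 81, 100, 121, 169, 196, 324, 361, 400, 441]

[0,9] |-20|<=|21| out[9]=441 → r--
[0,8] |-20|>|14| out[8]=400 → l++
[1,8] |-19|>|14| out[7]=361 → l++
[2,8] |-18|>|14| out[6]=324 → l++
[3,8] |-13|<=|14| out[5]=196 → r--
[3,7] |-13|>|-6| out[4]=169 → l++
[4,7] |-11|>|-6| out[3]=121 → l++
[5,7] |-10|>|-6| out[2]=100 → l++
[6,7] |-9|>|-6| out[1]=81 → l++
[7,7] |-6|<=|-6| out[0]=36 → r--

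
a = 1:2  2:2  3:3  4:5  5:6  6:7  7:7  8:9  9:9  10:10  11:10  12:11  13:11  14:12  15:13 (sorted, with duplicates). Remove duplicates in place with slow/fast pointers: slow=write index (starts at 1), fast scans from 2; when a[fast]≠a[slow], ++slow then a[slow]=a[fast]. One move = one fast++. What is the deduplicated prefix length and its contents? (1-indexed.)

length 10; prefix = [2, 3, 5, 6, 7, 9, 10, 11, 12, 13]

(s=1,f=2) a[fast]=2=a[slow] dup → fast++
(s=1,f=3) a[fast]=3≠a[slow]=2 write a[2]=3 → slow++,fast++
(s=2,f=4) a[fast]=5≠a[slow]=3 write a[3]=5 → slow++,fast++
(s=3,f=5) a[fast]=6≠a[slow]=5 write a[4]=6 → slow++,fast++
(s=4,f=6) a[fast]=7≠a[slow]=6 write a[5]=7 → slow++,fast++
(s=5,f=7) a[fast]=7=a[slow] dup → fast++
(s=5,f=8) a[fast]=9≠a[slow]=7 write a[6]=9 → slow++,fast++
(s=6,f=9) a[fast]=9=a[slow] dup → fast++
(s=6,f=10) a[fast]=10≠a[slow]=9 write a[7]=10 → slow++,fast++
(s=7,f=11) a[fast]=10=a[slow] dup → fast++
(s=7,f=12) a[fast]=11≠a[slow]=10 write a[8]=11 → slow++,fast++
(s=8,f=13) a[fast]=11=a[slow] dup → fast++
(s=8,f=14) a[fast]=12≠a[slow]=11 write a[9]=12 → slow++,fast++
(s=9,f=15) a[fast]=13≠a[slow]=12 write a[10]=13 → slow++,fast++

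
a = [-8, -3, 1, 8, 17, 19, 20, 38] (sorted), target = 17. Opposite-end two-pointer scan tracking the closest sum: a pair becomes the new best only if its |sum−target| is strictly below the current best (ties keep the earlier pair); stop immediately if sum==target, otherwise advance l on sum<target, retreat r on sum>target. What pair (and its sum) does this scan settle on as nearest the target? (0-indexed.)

[0,7] -8+38=30 d=13 * → r--
[0,6] -8+20=12 d=5 * → l++
[1,6] -3+20=17 d=0 * → stop

pair (-3, 20) with sum 17 (|Δ|=0)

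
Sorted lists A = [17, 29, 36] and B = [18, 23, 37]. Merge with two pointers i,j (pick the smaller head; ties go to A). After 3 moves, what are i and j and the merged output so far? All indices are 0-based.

i=1, j=2, merged so far=[17, 18, 23]

i=0 j=0: A[i]=17<=B[j]=18 take 17, i++
i=1 j=0: A[i]=29>B[j]=18 take 18, j++
i=1 j=1: A[i]=29>B[j]=23 take 23, j++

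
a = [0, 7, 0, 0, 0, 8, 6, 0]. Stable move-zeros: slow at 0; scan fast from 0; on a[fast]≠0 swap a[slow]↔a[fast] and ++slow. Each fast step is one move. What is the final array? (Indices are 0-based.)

slow=0 fast=0: a[fast]=0, fast++
slow=0 fast=1: a[fast]=7≠0 swap→a[0]=7, slow++,fast++
slow=1 fast=2: a[fast]=0, fast++
slow=1 fast=3: a[fast]=0, fast++
slow=1 fast=4: a[fast]=0, fast++
slow=1 fast=5: a[fast]=8≠0 swap→a[1]=8, slow++,fast++
slow=2 fast=6: a[fast]=6≠0 swap→a[2]=6, slow++,fast++
slow=3 fast=7: a[fast]=0, fast++

[7, 8, 6, 0, 0, 0, 0, 0]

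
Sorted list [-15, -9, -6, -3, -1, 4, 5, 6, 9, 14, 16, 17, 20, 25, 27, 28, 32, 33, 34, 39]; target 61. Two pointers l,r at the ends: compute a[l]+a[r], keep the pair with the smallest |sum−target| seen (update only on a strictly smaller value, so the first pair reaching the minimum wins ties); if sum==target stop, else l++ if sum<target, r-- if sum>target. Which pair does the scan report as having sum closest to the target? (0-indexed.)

[0,19] -15+39=24 d=37 * → l++
[1,19] -9+39=30 d=31 * → l++
[2,19] -6+39=33 d=28 * → l++
[3,19] -3+39=36 d=25 * → l++
[4,19] -1+39=38 d=23 * → l++
[5,19] 4+39=43 d=18 * → l++
[6,19] 5+39=44 d=17 * → l++
[7,19] 6+39=45 d=16 * → l++
[8,19] 9+39=48 d=13 * → l++
[9,19] 14+39=53 d=8 * → l++
[10,19] 16+39=55 d=6 * → l++
[11,19] 17+39=56 d=5 * → l++
[12,19] 20+39=59 d=2 * → l++
[13,19] 25+39=64 d=3 → r--
[13,18] 25+34=59 d=2 → l++
[14,18] 27+34=61 d=0 * → stop

pair (27, 34) with sum 61 (|Δ|=0)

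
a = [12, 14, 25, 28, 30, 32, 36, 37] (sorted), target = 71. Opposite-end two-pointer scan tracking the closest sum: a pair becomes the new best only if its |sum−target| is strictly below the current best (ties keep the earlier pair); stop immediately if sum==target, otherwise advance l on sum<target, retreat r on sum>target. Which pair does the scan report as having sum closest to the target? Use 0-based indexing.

pair (32, 37) with sum 69 (|Δ|=2)

l=0 r=7: 12+37=49 d=22 *, l++
l=1 r=7: 14+37=51 d=20 *, l++
l=2 r=7: 25+37=62 d=9 *, l++
l=3 r=7: 28+37=65 d=6 *, l++
l=4 r=7: 30+37=67 d=4 *, l++
l=5 r=7: 32+37=69 d=2 *, l++
l=6 r=7: 36+37=73 d=2, r--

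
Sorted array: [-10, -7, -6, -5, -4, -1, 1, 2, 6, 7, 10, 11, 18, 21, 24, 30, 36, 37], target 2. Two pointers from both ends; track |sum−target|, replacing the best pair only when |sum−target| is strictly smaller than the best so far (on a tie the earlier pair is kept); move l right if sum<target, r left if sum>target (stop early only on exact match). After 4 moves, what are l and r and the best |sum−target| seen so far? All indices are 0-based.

[0,17] -10+37=27 d=25 * → r--
[0,16] -10+36=26 d=24 * → r--
[0,15] -10+30=20 d=18 * → r--
[0,14] -10+24=14 d=12 * → r--

l=0, r=13, best |Δ|=12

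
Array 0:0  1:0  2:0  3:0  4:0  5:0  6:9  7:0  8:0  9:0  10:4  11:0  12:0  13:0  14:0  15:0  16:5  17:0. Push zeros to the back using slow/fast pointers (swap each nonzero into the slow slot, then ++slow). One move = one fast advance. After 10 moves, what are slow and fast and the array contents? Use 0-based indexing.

slow=1, fast=10, a=[9, 0, 0, 0, 0, 0, 0, 0, 0, 0, 4, 0, 0, 0, 0, 0, 5, 0]

(s=0,f=0) a[fast]=0 → fast++
(s=0,f=1) a[fast]=0 → fast++
(s=0,f=2) a[fast]=0 → fast++
(s=0,f=3) a[fast]=0 → fast++
(s=0,f=4) a[fast]=0 → fast++
(s=0,f=5) a[fast]=0 → fast++
(s=0,f=6) a[fast]=9≠0 swap→a[0]=9 → slow++,fast++
(s=1,f=7) a[fast]=0 → fast++
(s=1,f=8) a[fast]=0 → fast++
(s=1,f=9) a[fast]=0 → fast++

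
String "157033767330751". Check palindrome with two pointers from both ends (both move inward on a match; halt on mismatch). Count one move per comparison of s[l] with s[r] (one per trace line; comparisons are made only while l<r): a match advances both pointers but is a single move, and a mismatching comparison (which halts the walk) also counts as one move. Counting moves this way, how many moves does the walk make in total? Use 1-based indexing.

7 moves

[1,15] '1'=='1' → l++,r--
[2,14] '5'=='5' → l++,r--
[3,13] '7'=='7' → l++,r--
[4,12] '0'=='0' → l++,r--
[5,11] '3'=='3' → l++,r--
[6,10] '3'=='3' → l++,r--
[7,9] '7'=='7' → l++,r--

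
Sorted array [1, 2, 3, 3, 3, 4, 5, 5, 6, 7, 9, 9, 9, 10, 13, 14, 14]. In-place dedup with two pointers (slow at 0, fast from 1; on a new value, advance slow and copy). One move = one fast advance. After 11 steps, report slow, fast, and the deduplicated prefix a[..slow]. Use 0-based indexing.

slow=7, fast=12, prefix=[1, 2, 3, 4, 5, 6, 7, 9]

(s=0,f=1) a[fast]=2≠a[slow]=1 write a[1]=2 → slow++,fast++
(s=1,f=2) a[fast]=3≠a[slow]=2 write a[2]=3 → slow++,fast++
(s=2,f=3) a[fast]=3=a[slow] dup → fast++
(s=2,f=4) a[fast]=3=a[slow] dup → fast++
(s=2,f=5) a[fast]=4≠a[slow]=3 write a[3]=4 → slow++,fast++
(s=3,f=6) a[fast]=5≠a[slow]=4 write a[4]=5 → slow++,fast++
(s=4,f=7) a[fast]=5=a[slow] dup → fast++
(s=4,f=8) a[fast]=6≠a[slow]=5 write a[5]=6 → slow++,fast++
(s=5,f=9) a[fast]=7≠a[slow]=6 write a[6]=7 → slow++,fast++
(s=6,f=10) a[fast]=9≠a[slow]=7 write a[7]=9 → slow++,fast++
(s=7,f=11) a[fast]=9=a[slow] dup → fast++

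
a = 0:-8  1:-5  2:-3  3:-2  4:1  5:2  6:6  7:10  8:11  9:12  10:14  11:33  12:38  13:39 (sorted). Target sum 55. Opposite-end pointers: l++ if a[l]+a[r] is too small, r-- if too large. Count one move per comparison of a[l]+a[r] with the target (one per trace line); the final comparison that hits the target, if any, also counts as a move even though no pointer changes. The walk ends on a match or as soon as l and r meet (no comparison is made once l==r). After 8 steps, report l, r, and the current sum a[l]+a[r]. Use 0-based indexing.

l=0 r=13: -8+39=31 <55, l++
l=1 r=13: -5+39=34 <55, l++
l=2 r=13: -3+39=36 <55, l++
l=3 r=13: -2+39=37 <55, l++
l=4 r=13: 1+39=40 <55, l++
l=5 r=13: 2+39=41 <55, l++
l=6 r=13: 6+39=45 <55, l++
l=7 r=13: 10+39=49 <55, l++

l=8, r=13, sum=50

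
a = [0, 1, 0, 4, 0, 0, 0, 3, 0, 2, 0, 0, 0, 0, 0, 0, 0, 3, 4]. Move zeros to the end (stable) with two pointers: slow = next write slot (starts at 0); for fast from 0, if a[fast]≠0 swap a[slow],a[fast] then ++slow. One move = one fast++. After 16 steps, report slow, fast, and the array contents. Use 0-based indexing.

(s=0,f=0) a[fast]=0 → fast++
(s=0,f=1) a[fast]=1≠0 swap→a[0]=1 → slow++,fast++
(s=1,f=2) a[fast]=0 → fast++
(s=1,f=3) a[fast]=4≠0 swap→a[1]=4 → slow++,fast++
(s=2,f=4) a[fast]=0 → fast++
(s=2,f=5) a[fast]=0 → fast++
(s=2,f=6) a[fast]=0 → fast++
(s=2,f=7) a[fast]=3≠0 swap→a[2]=3 → slow++,fast++
(s=3,f=8) a[fast]=0 → fast++
(s=3,f=9) a[fast]=2≠0 swap→a[3]=2 → slow++,fast++
(s=4,f=10) a[fast]=0 → fast++
(s=4,f=11) a[fast]=0 → fast++
(s=4,f=12) a[fast]=0 → fast++
(s=4,f=13) a[fast]=0 → fast++
(s=4,f=14) a[fast]=0 → fast++
(s=4,f=15) a[fast]=0 → fast++

slow=4, fast=16, a=[1, 4, 3, 2, 0, 0, 0, 0, 0, 0, 0, 0, 0, 0, 0, 0, 0, 3, 4]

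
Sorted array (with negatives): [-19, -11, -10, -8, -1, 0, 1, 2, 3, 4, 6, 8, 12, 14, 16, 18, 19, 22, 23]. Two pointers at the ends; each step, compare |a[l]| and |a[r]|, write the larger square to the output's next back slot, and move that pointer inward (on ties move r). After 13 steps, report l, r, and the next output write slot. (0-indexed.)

l=0 r=18: |-19|<=|23| out[18]=529, r--
l=0 r=17: |-19|<=|22| out[17]=484, r--
l=0 r=16: |-19|<=|19| out[16]=361, r--
l=0 r=15: |-19|>|18| out[15]=361, l++
l=1 r=15: |-11|<=|18| out[14]=324, r--
l=1 r=14: |-11|<=|16| out[13]=256, r--
l=1 r=13: |-11|<=|14| out[12]=196, r--
l=1 r=12: |-11|<=|12| out[11]=144, r--
l=1 r=11: |-11|>|8| out[10]=121, l++
l=2 r=11: |-10|>|8| out[9]=100, l++
l=3 r=11: |-8|<=|8| out[8]=64, r--
l=3 r=10: |-8|>|6| out[7]=64, l++
l=4 r=10: |-1|<=|6| out[6]=36, r--

l=4, r=9, next write slot=5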